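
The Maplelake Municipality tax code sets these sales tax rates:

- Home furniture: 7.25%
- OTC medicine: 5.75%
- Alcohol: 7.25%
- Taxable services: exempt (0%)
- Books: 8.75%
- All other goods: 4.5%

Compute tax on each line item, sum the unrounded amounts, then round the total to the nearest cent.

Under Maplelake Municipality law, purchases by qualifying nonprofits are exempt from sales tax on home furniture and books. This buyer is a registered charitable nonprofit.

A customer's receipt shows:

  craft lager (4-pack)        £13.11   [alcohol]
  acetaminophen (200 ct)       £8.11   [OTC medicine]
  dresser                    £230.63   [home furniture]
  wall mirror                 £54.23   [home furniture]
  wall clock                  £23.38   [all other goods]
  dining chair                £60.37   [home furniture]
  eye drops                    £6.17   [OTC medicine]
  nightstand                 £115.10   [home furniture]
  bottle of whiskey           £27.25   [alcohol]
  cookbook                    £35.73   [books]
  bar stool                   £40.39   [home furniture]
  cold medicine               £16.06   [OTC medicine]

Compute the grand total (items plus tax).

£636.25

Craft lager (4-pack) £13.11: alcohol → 7.25% → £0.950475
Acetaminophen (200 ct) £8.11: OTC medicine → 5.75% → £0.466325
Dresser £230.63: home furniture, buyer-exempt → 0% → £0.00
Wall mirror £54.23: home furniture, buyer-exempt → 0% → £0.00
Wall clock £23.38: all other goods → 4.5% → £1.0521
Dining chair £60.37: home furniture, buyer-exempt → 0% → £0.00
Eye drops £6.17: OTC medicine → 5.75% → £0.354775
Nightstand £115.10: home furniture, buyer-exempt → 0% → £0.00
Bottle of whiskey £27.25: alcohol → 7.25% → £1.975625
Cookbook £35.73: books, buyer-exempt → 0% → £0.00
Bar stool £40.39: home furniture, buyer-exempt → 0% → £0.00
Cold medicine £16.06: OTC medicine → 5.75% → £0.92345
Subtotal = £630.53; unrounded tax = £5.72275 → £5.72; total due = £636.25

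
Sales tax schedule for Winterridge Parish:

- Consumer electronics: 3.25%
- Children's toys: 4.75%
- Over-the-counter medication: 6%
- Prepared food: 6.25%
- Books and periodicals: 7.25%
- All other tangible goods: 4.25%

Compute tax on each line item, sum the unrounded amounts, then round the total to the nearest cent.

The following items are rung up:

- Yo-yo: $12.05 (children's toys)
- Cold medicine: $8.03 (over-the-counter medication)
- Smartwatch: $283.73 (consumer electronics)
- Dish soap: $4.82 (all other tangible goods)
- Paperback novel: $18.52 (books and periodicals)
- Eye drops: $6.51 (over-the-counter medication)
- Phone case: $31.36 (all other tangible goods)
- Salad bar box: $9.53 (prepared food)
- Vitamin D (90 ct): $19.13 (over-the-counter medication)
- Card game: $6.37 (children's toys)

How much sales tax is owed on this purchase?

Yo-yo $12.05: children's toys → 4.75% → $0.572375
Cold medicine $8.03: over-the-counter medication → 6% → $0.4818
Smartwatch $283.73: consumer electronics → 3.25% → $9.221225
Dish soap $4.82: all other tangible goods → 4.25% → $0.20485
Paperback novel $18.52: books and periodicals → 7.25% → $1.3427
Eye drops $6.51: over-the-counter medication → 6% → $0.3906
Phone case $31.36: all other tangible goods → 4.25% → $1.3328
Salad bar box $9.53: prepared food → 6.25% → $0.595625
Vitamin D (90 ct) $19.13: over-the-counter medication → 6% → $1.1478
Card game $6.37: children's toys → 4.75% → $0.302575
Unrounded tax sum = $15.59235 → $15.59

$15.59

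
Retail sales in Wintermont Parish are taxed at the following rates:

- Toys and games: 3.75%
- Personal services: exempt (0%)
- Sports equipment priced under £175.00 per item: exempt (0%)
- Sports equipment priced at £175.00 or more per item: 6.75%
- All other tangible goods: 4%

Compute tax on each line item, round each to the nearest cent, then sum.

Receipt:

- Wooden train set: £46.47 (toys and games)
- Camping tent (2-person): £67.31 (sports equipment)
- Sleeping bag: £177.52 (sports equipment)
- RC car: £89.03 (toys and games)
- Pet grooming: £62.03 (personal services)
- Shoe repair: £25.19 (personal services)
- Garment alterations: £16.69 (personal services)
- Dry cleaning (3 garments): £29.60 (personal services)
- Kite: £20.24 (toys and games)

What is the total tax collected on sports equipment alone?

£11.98

Camping tent (2-person) £67.31: sports equipment, under £175.00 → 0% → £0.00
Sleeping bag £177.52: sports equipment, £175.00 or more → 6.75% → £11.98
Tax on sports equipment = £0.00 + £11.98 = £11.98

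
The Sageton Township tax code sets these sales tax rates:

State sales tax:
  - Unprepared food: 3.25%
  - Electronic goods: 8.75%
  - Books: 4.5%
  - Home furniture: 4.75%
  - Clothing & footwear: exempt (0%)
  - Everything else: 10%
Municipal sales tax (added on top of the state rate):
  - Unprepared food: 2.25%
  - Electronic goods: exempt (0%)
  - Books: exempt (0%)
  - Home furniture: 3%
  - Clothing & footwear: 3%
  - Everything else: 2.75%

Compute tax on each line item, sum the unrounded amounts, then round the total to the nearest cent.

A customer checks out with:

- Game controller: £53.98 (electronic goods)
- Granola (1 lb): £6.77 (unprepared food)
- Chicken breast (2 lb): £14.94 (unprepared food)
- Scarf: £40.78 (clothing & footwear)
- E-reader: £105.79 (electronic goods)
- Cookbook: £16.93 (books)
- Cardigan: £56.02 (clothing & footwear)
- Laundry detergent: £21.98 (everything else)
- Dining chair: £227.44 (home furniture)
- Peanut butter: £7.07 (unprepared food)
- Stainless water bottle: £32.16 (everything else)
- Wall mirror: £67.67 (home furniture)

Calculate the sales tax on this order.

Game controller £53.98: electronic goods → 8.75% + 0% municipal = 8.75% → £4.72325
Granola (1 lb) £6.77: unprepared food → 3.25% + 2.25% municipal = 5.5% → £0.37235
Chicken breast (2 lb) £14.94: unprepared food → 3.25% + 2.25% municipal = 5.5% → £0.8217
Scarf £40.78: clothing & footwear → 0% + 3% municipal = 3% → £1.2234
E-reader £105.79: electronic goods → 8.75% + 0% municipal = 8.75% → £9.256625
Cookbook £16.93: books → 4.5% + 0% municipal = 4.5% → £0.76185
Cardigan £56.02: clothing & footwear → 0% + 3% municipal = 3% → £1.6806
Laundry detergent £21.98: everything else → 10% + 2.75% municipal = 12.75% → £2.80245
Dining chair £227.44: home furniture → 4.75% + 3% municipal = 7.75% → £17.6266
Peanut butter £7.07: unprepared food → 3.25% + 2.25% municipal = 5.5% → £0.38885
Stainless water bottle £32.16: everything else → 10% + 2.75% municipal = 12.75% → £4.1004
Wall mirror £67.67: home furniture → 4.75% + 3% municipal = 7.75% → £5.244425
Unrounded tax sum = £49.0025 → £49.00

£49.00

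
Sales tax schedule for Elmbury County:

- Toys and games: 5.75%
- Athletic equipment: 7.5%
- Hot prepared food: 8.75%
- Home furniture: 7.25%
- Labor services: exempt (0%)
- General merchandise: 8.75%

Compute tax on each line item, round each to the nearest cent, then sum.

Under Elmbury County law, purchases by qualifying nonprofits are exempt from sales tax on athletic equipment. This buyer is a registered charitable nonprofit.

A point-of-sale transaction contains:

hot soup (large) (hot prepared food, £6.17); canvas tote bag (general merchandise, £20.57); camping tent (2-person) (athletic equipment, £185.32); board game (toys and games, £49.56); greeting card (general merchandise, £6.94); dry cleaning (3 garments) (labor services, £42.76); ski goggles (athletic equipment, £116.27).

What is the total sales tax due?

£5.80

Hot soup (large) £6.17: hot prepared food → 8.75% → £0.54
Canvas tote bag £20.57: general merchandise → 8.75% → £1.80
Camping tent (2-person) £185.32: athletic equipment, buyer-exempt → 0% → £0.00
Board game £49.56: toys and games → 5.75% → £2.85
Greeting card £6.94: general merchandise → 8.75% → £0.61
Dry cleaning (3 garments) £42.76: labor services → 0% → £0.00
Ski goggles £116.27: athletic equipment, buyer-exempt → 0% → £0.00
Total tax = £0.54 + £1.80 + £2.85 + £0.61 = £5.80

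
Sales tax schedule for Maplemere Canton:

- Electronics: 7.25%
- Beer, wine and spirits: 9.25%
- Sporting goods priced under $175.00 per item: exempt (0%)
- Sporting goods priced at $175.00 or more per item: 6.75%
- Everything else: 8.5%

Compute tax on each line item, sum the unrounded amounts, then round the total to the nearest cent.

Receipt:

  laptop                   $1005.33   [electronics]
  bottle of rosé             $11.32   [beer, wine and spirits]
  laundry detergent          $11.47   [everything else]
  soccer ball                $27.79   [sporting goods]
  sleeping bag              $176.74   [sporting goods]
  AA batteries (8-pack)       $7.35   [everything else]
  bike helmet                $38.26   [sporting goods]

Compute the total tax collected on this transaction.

Laptop $1005.33: electronics → 7.25% → $72.886425
Bottle of rosé $11.32: beer, wine and spirits → 9.25% → $1.0471
Laundry detergent $11.47: everything else → 8.5% → $0.97495
Soccer ball $27.79: sporting goods, under $175.00 → 0% → $0.00
Sleeping bag $176.74: sporting goods, $175.00 or more → 6.75% → $11.92995
AA batteries (8-pack) $7.35: everything else → 8.5% → $0.62475
Bike helmet $38.26: sporting goods, under $175.00 → 0% → $0.00
Unrounded tax sum = $87.463175 → $87.46

$87.46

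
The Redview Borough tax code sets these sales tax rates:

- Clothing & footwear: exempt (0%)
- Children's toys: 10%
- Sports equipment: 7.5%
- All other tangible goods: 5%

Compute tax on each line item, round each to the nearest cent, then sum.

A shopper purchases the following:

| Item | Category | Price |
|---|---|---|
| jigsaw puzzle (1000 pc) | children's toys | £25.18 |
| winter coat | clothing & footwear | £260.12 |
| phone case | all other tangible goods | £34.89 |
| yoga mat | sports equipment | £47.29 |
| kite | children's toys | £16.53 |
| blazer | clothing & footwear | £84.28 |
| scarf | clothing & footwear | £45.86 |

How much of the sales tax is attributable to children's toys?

Jigsaw puzzle (1000 pc) £25.18: children's toys → 10% → £2.52
Kite £16.53: children's toys → 10% → £1.65
Tax on children's toys = £2.52 + £1.65 = £4.17

£4.17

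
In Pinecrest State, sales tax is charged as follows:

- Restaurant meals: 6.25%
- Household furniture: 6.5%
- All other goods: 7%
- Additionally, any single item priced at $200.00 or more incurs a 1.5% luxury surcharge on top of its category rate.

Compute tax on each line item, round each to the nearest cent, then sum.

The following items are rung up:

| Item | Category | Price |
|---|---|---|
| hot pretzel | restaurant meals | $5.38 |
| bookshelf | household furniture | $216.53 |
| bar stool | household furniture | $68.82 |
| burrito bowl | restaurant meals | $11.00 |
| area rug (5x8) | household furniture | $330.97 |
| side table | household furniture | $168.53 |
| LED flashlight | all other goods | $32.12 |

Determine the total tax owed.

Hot pretzel $5.38: restaurant meals → 6.25% → $0.34
Bookshelf $216.53: household furniture → 6.5% + 1.5% surcharge = 8% → $17.32
Bar stool $68.82: household furniture → 6.5% → $4.47
Burrito bowl $11.00: restaurant meals → 6.25% → $0.69
Area rug (5x8) $330.97: household furniture → 6.5% + 1.5% surcharge = 8% → $26.48
Side table $168.53: household furniture → 6.5% → $10.95
LED flashlight $32.12: all other goods → 7% → $2.25
Total tax = $0.34 + $17.32 + $4.47 + $0.69 + $26.48 + $10.95 + $2.25 = $62.50

$62.50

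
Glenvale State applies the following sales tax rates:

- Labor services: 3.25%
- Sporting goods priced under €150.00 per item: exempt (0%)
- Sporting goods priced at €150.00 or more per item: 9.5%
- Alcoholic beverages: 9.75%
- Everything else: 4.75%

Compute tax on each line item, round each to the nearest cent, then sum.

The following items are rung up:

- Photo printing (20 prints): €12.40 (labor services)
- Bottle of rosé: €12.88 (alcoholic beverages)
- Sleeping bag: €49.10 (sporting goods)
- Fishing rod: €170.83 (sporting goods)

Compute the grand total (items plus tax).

Photo printing (20 prints) €12.40: labor services → 3.25% → €0.40
Bottle of rosé €12.88: alcoholic beverages → 9.75% → €1.26
Sleeping bag €49.10: sporting goods, under €150.00 → 0% → €0.00
Fishing rod €170.83: sporting goods, €150.00 or more → 9.5% → €16.23
Subtotal = €245.21; tax = €17.89; total due = €263.10

€263.10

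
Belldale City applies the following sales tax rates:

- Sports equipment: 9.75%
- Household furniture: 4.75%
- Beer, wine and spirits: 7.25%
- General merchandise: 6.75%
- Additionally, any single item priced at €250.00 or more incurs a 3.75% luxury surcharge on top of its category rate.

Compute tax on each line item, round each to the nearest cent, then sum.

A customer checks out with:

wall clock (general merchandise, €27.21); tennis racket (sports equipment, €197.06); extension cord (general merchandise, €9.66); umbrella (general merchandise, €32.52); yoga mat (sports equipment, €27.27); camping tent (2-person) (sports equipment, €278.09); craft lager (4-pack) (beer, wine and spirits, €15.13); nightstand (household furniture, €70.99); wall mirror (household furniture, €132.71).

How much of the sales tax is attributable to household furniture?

Nightstand €70.99: household furniture → 4.75% → €3.37
Wall mirror €132.71: household furniture → 4.75% → €6.30
Tax on household furniture = €3.37 + €6.30 = €9.67

€9.67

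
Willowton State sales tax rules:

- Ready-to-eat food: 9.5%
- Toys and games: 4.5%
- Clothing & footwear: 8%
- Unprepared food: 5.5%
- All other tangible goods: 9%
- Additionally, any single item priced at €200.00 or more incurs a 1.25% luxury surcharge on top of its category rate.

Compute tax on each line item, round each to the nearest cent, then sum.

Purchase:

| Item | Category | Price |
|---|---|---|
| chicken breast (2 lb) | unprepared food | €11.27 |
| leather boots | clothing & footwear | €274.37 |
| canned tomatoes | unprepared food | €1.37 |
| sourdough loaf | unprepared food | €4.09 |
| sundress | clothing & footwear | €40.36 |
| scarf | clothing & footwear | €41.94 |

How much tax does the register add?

Chicken breast (2 lb) €11.27: unprepared food → 5.5% → €0.62
Leather boots €274.37: clothing & footwear → 8% + 1.25% surcharge = 9.25% → €25.38
Canned tomatoes €1.37: unprepared food → 5.5% → €0.08
Sourdough loaf €4.09: unprepared food → 5.5% → €0.22
Sundress €40.36: clothing & footwear → 8% → €3.23
Scarf €41.94: clothing & footwear → 8% → €3.36
Total tax = €0.62 + €25.38 + €0.08 + €0.22 + €3.23 + €3.36 = €32.89

€32.89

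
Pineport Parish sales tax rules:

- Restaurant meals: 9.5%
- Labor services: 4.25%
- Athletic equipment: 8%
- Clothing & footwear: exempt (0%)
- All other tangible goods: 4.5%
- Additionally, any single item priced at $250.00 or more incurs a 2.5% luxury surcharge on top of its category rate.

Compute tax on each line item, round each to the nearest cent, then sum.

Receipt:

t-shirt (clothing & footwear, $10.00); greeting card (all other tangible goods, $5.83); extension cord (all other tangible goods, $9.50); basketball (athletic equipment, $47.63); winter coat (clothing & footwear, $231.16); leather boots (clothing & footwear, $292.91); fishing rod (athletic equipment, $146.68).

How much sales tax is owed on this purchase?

$23.55

T-shirt $10.00: clothing & footwear → 0% → $0.00
Greeting card $5.83: all other tangible goods → 4.5% → $0.26
Extension cord $9.50: all other tangible goods → 4.5% → $0.43
Basketball $47.63: athletic equipment → 8% → $3.81
Winter coat $231.16: clothing & footwear → 0% → $0.00
Leather boots $292.91: clothing & footwear → 0% + 2.5% surcharge = 2.5% → $7.32
Fishing rod $146.68: athletic equipment → 8% → $11.73
Total tax = $0.26 + $0.43 + $3.81 + $7.32 + $11.73 = $23.55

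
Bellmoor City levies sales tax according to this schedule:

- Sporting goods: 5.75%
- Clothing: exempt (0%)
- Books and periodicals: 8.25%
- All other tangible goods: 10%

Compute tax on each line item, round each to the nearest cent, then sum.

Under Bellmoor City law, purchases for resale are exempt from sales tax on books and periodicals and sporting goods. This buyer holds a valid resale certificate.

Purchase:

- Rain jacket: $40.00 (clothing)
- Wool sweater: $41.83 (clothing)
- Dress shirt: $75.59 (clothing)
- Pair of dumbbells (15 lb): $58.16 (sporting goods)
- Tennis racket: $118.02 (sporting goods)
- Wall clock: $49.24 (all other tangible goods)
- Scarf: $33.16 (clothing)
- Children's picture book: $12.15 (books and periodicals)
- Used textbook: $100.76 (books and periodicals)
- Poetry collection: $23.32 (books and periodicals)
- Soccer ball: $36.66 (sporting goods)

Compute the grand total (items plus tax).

Rain jacket $40.00: clothing → 0% → $0.00
Wool sweater $41.83: clothing → 0% → $0.00
Dress shirt $75.59: clothing → 0% → $0.00
Pair of dumbbells (15 lb) $58.16: sporting goods, buyer-exempt → 0% → $0.00
Tennis racket $118.02: sporting goods, buyer-exempt → 0% → $0.00
Wall clock $49.24: all other tangible goods → 10% → $4.92
Scarf $33.16: clothing → 0% → $0.00
Children's picture book $12.15: books and periodicals, buyer-exempt → 0% → $0.00
Used textbook $100.76: books and periodicals, buyer-exempt → 0% → $0.00
Poetry collection $23.32: books and periodicals, buyer-exempt → 0% → $0.00
Soccer ball $36.66: sporting goods, buyer-exempt → 0% → $0.00
Subtotal = $588.89; tax = $4.92; total due = $593.81

$593.81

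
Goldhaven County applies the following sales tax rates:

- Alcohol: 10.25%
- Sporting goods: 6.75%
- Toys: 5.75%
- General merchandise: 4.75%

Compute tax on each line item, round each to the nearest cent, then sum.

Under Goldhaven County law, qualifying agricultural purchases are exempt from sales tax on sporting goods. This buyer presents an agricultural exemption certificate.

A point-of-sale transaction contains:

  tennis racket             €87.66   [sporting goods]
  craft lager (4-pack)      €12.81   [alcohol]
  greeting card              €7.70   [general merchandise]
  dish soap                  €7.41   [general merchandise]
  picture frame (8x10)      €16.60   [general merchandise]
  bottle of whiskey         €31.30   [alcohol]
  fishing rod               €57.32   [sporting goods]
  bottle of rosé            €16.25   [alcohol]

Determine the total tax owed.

Tennis racket €87.66: sporting goods, buyer-exempt → 0% → €0.00
Craft lager (4-pack) €12.81: alcohol → 10.25% → €1.31
Greeting card €7.70: general merchandise → 4.75% → €0.37
Dish soap €7.41: general merchandise → 4.75% → €0.35
Picture frame (8x10) €16.60: general merchandise → 4.75% → €0.79
Bottle of whiskey €31.30: alcohol → 10.25% → €3.21
Fishing rod €57.32: sporting goods, buyer-exempt → 0% → €0.00
Bottle of rosé €16.25: alcohol → 10.25% → €1.67
Total tax = €1.31 + €0.37 + €0.35 + €0.79 + €3.21 + €1.67 = €7.70

€7.70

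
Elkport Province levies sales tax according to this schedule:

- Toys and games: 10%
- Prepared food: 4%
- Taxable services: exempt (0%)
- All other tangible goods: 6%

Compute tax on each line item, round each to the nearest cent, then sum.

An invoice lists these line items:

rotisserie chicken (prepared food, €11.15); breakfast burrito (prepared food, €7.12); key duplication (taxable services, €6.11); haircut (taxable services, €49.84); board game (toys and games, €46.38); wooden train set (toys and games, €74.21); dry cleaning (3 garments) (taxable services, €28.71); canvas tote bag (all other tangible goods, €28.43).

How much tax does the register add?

€14.50

Rotisserie chicken €11.15: prepared food → 4% → €0.45
Breakfast burrito €7.12: prepared food → 4% → €0.28
Key duplication €6.11: taxable services → 0% → €0.00
Haircut €49.84: taxable services → 0% → €0.00
Board game €46.38: toys and games → 10% → €4.64
Wooden train set €74.21: toys and games → 10% → €7.42
Dry cleaning (3 garments) €28.71: taxable services → 0% → €0.00
Canvas tote bag €28.43: all other tangible goods → 6% → €1.71
Total tax = €0.45 + €0.28 + €4.64 + €7.42 + €1.71 = €14.50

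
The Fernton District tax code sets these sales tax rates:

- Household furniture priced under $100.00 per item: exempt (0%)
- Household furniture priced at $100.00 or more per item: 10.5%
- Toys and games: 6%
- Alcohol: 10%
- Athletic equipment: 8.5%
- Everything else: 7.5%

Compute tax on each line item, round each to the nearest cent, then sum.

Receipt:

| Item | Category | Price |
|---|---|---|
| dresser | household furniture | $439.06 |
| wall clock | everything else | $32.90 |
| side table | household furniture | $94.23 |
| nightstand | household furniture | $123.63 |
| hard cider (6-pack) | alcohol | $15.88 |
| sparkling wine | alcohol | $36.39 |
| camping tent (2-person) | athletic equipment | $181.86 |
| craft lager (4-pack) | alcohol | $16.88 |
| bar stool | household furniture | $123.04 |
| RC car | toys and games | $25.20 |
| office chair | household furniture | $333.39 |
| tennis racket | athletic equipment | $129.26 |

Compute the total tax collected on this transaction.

Dresser $439.06: household furniture, $100.00 or more → 10.5% → $46.10
Wall clock $32.90: everything else → 7.5% → $2.47
Side table $94.23: household furniture, under $100.00 → 0% → $0.00
Nightstand $123.63: household furniture, $100.00 or more → 10.5% → $12.98
Hard cider (6-pack) $15.88: alcohol → 10% → $1.59
Sparkling wine $36.39: alcohol → 10% → $3.64
Camping tent (2-person) $181.86: athletic equipment → 8.5% → $15.46
Craft lager (4-pack) $16.88: alcohol → 10% → $1.69
Bar stool $123.04: household furniture, $100.00 or more → 10.5% → $12.92
RC car $25.20: toys and games → 6% → $1.51
Office chair $333.39: household furniture, $100.00 or more → 10.5% → $35.01
Tennis racket $129.26: athletic equipment → 8.5% → $10.99
Total tax = $46.10 + $2.47 + $12.98 + $1.59 + $3.64 + $15.46 + $1.69 + $12.92 + $1.51 + $35.01 + $10.99 = $144.36

$144.36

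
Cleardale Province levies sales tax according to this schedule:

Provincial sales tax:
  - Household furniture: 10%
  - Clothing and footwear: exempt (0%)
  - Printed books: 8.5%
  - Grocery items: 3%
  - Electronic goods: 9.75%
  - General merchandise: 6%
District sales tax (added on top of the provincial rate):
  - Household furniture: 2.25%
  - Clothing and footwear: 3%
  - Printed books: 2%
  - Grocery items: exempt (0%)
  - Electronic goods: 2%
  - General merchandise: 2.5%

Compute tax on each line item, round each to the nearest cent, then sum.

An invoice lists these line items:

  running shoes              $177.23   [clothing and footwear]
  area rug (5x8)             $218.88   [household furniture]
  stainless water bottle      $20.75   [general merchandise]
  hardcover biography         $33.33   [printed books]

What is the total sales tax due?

$37.39

Running shoes $177.23: clothing and footwear → 0% + 3% district = 3% → $5.32
Area rug (5x8) $218.88: household furniture → 10% + 2.25% district = 12.25% → $26.81
Stainless water bottle $20.75: general merchandise → 6% + 2.5% district = 8.5% → $1.76
Hardcover biography $33.33: printed books → 8.5% + 2% district = 10.5% → $3.50
Total tax = $5.32 + $26.81 + $1.76 + $3.50 = $37.39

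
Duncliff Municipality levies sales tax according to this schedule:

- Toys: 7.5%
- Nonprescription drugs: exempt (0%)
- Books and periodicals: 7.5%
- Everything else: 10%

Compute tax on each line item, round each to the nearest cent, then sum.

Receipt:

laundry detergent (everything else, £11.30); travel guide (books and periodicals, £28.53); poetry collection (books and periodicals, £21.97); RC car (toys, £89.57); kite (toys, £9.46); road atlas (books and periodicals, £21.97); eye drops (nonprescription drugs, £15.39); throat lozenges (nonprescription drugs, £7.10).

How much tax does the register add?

£14.00

Laundry detergent £11.30: everything else → 10% → £1.13
Travel guide £28.53: books and periodicals → 7.5% → £2.14
Poetry collection £21.97: books and periodicals → 7.5% → £1.65
RC car £89.57: toys → 7.5% → £6.72
Kite £9.46: toys → 7.5% → £0.71
Road atlas £21.97: books and periodicals → 7.5% → £1.65
Eye drops £15.39: nonprescription drugs → 0% → £0.00
Throat lozenges £7.10: nonprescription drugs → 0% → £0.00
Total tax = £1.13 + £2.14 + £1.65 + £6.72 + £0.71 + £1.65 = £14.00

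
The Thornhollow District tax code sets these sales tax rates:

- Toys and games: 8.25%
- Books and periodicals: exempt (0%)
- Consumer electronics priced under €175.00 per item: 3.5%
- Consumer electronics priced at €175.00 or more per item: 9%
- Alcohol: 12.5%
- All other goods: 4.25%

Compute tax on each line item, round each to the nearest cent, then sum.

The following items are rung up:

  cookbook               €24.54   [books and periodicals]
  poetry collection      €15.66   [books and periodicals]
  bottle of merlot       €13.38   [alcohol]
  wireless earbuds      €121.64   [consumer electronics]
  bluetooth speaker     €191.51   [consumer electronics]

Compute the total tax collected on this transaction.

Cookbook €24.54: books and periodicals → 0% → €0.00
Poetry collection €15.66: books and periodicals → 0% → €0.00
Bottle of merlot €13.38: alcohol → 12.5% → €1.67
Wireless earbuds €121.64: consumer electronics, under €175.00 → 3.5% → €4.26
Bluetooth speaker €191.51: consumer electronics, €175.00 or more → 9% → €17.24
Total tax = €1.67 + €4.26 + €17.24 = €23.17

€23.17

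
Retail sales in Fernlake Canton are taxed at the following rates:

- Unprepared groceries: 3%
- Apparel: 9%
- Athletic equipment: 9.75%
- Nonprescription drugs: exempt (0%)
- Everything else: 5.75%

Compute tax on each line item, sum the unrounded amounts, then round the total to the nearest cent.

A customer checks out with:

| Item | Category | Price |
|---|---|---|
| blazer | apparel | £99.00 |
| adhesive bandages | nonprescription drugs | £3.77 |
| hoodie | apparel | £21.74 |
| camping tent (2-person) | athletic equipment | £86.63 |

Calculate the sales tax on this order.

£19.31

Blazer £99.00: apparel → 9% → £8.91
Adhesive bandages £3.77: nonprescription drugs → 0% → £0.00
Hoodie £21.74: apparel → 9% → £1.9566
Camping tent (2-person) £86.63: athletic equipment → 9.75% → £8.446425
Unrounded tax sum = £19.313025 → £19.31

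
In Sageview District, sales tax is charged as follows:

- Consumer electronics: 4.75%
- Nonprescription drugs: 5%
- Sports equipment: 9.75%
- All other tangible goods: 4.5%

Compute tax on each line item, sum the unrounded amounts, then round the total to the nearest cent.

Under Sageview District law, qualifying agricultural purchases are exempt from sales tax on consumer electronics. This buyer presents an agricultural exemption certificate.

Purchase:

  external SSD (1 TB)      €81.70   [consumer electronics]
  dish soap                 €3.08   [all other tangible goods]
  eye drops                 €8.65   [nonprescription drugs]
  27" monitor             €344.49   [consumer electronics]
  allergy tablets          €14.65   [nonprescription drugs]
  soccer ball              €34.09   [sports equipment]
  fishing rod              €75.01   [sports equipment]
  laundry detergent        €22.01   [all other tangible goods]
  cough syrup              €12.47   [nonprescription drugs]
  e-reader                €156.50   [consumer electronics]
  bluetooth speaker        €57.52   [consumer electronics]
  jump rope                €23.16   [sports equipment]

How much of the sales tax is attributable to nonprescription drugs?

€1.79

Eye drops €8.65: nonprescription drugs → 5% → €0.4325
Allergy tablets €14.65: nonprescription drugs → 5% → €0.7325
Cough syrup €12.47: nonprescription drugs → 5% → €0.6235
Tax on nonprescription drugs: unrounded sum = €1.7885 → €1.79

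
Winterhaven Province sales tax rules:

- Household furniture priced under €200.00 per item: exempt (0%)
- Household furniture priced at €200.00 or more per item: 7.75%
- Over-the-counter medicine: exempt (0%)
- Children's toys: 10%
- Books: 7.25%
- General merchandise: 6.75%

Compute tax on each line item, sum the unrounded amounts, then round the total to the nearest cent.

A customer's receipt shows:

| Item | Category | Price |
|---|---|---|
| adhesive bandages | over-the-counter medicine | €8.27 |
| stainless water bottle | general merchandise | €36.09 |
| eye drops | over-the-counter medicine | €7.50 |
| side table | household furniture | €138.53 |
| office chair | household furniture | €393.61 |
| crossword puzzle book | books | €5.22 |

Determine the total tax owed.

Adhesive bandages €8.27: over-the-counter medicine → 0% → €0.00
Stainless water bottle €36.09: general merchandise → 6.75% → €2.436075
Eye drops €7.50: over-the-counter medicine → 0% → €0.00
Side table €138.53: household furniture, under €200.00 → 0% → €0.00
Office chair €393.61: household furniture, €200.00 or more → 7.75% → €30.504775
Crossword puzzle book €5.22: books → 7.25% → €0.37845
Unrounded tax sum = €33.3193 → €33.32

€33.32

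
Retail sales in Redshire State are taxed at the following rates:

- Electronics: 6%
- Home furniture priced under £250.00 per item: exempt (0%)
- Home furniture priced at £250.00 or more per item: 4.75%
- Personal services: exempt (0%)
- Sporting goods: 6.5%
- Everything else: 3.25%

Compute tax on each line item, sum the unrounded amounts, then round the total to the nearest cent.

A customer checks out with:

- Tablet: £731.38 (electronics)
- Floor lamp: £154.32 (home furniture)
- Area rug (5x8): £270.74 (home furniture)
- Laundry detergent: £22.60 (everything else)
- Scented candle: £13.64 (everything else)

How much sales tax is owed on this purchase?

£57.92

Tablet £731.38: electronics → 6% → £43.8828
Floor lamp £154.32: home furniture, under £250.00 → 0% → £0.00
Area rug (5x8) £270.74: home furniture, £250.00 or more → 4.75% → £12.86015
Laundry detergent £22.60: everything else → 3.25% → £0.7345
Scented candle £13.64: everything else → 3.25% → £0.4433
Unrounded tax sum = £57.92075 → £57.92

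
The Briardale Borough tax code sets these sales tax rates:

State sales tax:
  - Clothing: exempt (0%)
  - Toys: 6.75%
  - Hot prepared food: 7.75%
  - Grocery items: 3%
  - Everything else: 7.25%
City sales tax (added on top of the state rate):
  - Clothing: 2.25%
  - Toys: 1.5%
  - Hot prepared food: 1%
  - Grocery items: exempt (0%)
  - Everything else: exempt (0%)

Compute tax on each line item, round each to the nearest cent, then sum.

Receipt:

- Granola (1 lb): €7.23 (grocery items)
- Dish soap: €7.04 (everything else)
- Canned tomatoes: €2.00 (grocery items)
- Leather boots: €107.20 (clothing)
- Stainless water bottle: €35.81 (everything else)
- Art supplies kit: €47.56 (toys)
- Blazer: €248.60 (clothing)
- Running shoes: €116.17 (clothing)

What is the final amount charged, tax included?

Granola (1 lb) €7.23: grocery items → 3% + 0% city = 3% → €0.22
Dish soap €7.04: everything else → 7.25% + 0% city = 7.25% → €0.51
Canned tomatoes €2.00: grocery items → 3% + 0% city = 3% → €0.06
Leather boots €107.20: clothing → 0% + 2.25% city = 2.25% → €2.41
Stainless water bottle €35.81: everything else → 7.25% + 0% city = 7.25% → €2.60
Art supplies kit €47.56: toys → 6.75% + 1.5% city = 8.25% → €3.92
Blazer €248.60: clothing → 0% + 2.25% city = 2.25% → €5.59
Running shoes €116.17: clothing → 0% + 2.25% city = 2.25% → €2.61
Subtotal = €571.61; tax = €17.92; total due = €589.53

€589.53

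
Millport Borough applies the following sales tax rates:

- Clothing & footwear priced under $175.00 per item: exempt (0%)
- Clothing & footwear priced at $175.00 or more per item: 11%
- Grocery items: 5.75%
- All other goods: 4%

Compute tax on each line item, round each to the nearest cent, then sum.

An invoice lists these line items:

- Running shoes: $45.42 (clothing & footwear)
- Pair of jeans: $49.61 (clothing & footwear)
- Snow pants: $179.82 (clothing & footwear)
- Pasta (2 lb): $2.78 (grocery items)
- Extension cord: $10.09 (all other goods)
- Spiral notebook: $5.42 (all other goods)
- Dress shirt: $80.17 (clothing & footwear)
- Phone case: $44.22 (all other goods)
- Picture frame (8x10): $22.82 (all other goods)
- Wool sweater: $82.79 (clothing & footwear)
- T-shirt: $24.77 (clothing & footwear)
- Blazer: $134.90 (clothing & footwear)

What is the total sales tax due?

Running shoes $45.42: clothing & footwear, under $175.00 → 0% → $0.00
Pair of jeans $49.61: clothing & footwear, under $175.00 → 0% → $0.00
Snow pants $179.82: clothing & footwear, $175.00 or more → 11% → $19.78
Pasta (2 lb) $2.78: grocery items → 5.75% → $0.16
Extension cord $10.09: all other goods → 4% → $0.40
Spiral notebook $5.42: all other goods → 4% → $0.22
Dress shirt $80.17: clothing & footwear, under $175.00 → 0% → $0.00
Phone case $44.22: all other goods → 4% → $1.77
Picture frame (8x10) $22.82: all other goods → 4% → $0.91
Wool sweater $82.79: clothing & footwear, under $175.00 → 0% → $0.00
T-shirt $24.77: clothing & footwear, under $175.00 → 0% → $0.00
Blazer $134.90: clothing & footwear, under $175.00 → 0% → $0.00
Total tax = $19.78 + $0.16 + $0.40 + $0.22 + $1.77 + $0.91 = $23.24

$23.24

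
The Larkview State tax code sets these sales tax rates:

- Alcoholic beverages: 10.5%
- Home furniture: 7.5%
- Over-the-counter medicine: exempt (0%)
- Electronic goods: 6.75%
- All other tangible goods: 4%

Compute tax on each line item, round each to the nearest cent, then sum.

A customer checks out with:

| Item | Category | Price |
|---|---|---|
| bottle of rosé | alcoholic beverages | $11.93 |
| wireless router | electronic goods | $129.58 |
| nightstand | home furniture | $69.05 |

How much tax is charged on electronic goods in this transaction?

$8.75

Wireless router $129.58: electronic goods → 6.75% → $8.75
Tax on electronic goods = $8.75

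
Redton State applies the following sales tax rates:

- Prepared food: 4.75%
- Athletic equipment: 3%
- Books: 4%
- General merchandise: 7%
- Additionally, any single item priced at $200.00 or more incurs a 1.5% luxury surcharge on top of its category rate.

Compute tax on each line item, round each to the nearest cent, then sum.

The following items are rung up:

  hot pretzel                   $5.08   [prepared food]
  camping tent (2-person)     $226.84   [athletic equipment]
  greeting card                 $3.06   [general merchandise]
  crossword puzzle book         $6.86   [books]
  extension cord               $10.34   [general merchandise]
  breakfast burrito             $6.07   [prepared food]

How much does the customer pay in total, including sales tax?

Hot pretzel $5.08: prepared food → 4.75% → $0.24
Camping tent (2-person) $226.84: athletic equipment → 3% + 1.5% surcharge = 4.5% → $10.21
Greeting card $3.06: general merchandise → 7% → $0.21
Crossword puzzle book $6.86: books → 4% → $0.27
Extension cord $10.34: general merchandise → 7% → $0.72
Breakfast burrito $6.07: prepared food → 4.75% → $0.29
Subtotal = $258.25; tax = $11.94; total due = $270.19

$270.19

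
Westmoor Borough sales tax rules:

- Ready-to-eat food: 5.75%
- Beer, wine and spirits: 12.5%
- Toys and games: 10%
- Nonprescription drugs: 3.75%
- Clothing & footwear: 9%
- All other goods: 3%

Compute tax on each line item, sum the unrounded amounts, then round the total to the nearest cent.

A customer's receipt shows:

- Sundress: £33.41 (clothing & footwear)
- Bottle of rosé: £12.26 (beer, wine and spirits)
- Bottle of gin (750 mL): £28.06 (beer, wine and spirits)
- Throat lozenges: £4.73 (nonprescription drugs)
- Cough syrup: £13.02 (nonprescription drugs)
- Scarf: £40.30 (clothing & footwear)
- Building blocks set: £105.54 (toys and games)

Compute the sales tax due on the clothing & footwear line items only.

Sundress £33.41: clothing & footwear → 9% → £3.0069
Scarf £40.30: clothing & footwear → 9% → £3.627
Tax on clothing & footwear: unrounded sum = £6.6339 → £6.63

£6.63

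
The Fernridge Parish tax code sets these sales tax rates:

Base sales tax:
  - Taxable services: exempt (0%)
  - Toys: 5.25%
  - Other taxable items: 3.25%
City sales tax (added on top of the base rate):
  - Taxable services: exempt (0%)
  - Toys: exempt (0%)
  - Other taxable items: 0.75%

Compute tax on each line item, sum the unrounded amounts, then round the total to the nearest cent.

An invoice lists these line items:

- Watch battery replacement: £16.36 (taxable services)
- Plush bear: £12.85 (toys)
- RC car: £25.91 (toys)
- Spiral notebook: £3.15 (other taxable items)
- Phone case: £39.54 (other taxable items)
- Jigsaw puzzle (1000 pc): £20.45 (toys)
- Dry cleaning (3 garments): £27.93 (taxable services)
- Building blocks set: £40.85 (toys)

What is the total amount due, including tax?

Watch battery replacement £16.36: taxable services → 0% + 0% city = 0% → £0.00
Plush bear £12.85: toys → 5.25% + 0% city = 5.25% → £0.674625
RC car £25.91: toys → 5.25% + 0% city = 5.25% → £1.360275
Spiral notebook £3.15: other taxable items → 3.25% + 0.75% city = 4% → £0.126
Phone case £39.54: other taxable items → 3.25% + 0.75% city = 4% → £1.5816
Jigsaw puzzle (1000 pc) £20.45: toys → 5.25% + 0% city = 5.25% → £1.073625
Dry cleaning (3 garments) £27.93: taxable services → 0% + 0% city = 0% → £0.00
Building blocks set £40.85: toys → 5.25% + 0% city = 5.25% → £2.144625
Subtotal = £187.04; unrounded tax = £6.96075 → £6.96; total due = £194.00

£194.00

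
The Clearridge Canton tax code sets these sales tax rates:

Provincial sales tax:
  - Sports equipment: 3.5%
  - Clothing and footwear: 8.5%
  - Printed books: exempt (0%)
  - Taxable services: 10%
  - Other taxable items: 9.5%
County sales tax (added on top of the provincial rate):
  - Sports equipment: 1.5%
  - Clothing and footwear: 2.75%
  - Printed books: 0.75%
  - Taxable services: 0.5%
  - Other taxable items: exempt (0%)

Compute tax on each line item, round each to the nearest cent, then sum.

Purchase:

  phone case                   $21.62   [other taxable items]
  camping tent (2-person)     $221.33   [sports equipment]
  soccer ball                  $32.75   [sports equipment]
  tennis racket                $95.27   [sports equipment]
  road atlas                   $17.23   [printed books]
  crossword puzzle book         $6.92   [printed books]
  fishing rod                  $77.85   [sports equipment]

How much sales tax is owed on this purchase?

Phone case $21.62: other taxable items → 9.5% + 0% county = 9.5% → $2.05
Camping tent (2-person) $221.33: sports equipment → 3.5% + 1.5% county = 5% → $11.07
Soccer ball $32.75: sports equipment → 3.5% + 1.5% county = 5% → $1.64
Tennis racket $95.27: sports equipment → 3.5% + 1.5% county = 5% → $4.76
Road atlas $17.23: printed books → 0% + 0.75% county = 0.75% → $0.13
Crossword puzzle book $6.92: printed books → 0% + 0.75% county = 0.75% → $0.05
Fishing rod $77.85: sports equipment → 3.5% + 1.5% county = 5% → $3.89
Total tax = $2.05 + $11.07 + $1.64 + $4.76 + $0.13 + $0.05 + $3.89 = $23.59

$23.59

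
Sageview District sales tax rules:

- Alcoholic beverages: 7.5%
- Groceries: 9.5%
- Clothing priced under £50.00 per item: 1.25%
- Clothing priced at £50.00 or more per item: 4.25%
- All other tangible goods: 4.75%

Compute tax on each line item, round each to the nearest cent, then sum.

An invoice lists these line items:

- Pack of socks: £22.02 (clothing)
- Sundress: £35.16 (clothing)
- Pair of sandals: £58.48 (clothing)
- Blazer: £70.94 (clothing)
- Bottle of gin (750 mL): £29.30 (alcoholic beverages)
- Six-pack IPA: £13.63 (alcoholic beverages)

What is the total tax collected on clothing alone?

Pack of socks £22.02: clothing, under £50.00 → 1.25% → £0.28
Sundress £35.16: clothing, under £50.00 → 1.25% → £0.44
Pair of sandals £58.48: clothing, £50.00 or more → 4.25% → £2.49
Blazer £70.94: clothing, £50.00 or more → 4.25% → £3.01
Tax on clothing = £0.28 + £0.44 + £2.49 + £3.01 = £6.22

£6.22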